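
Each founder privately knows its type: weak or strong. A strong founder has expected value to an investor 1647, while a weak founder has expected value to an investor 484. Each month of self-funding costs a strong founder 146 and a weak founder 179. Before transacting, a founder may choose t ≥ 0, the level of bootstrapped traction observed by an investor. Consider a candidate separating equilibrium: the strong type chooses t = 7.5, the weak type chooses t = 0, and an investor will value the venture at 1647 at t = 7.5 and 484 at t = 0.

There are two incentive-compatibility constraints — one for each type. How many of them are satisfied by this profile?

2

Strong type: signal → 1647 − 146 × 7.5 = 552; deviate to 0 → 484. IC holds (552 ≥ 484).
Weak type: stay at 0 → 484; mimic → 1647 − 179 × 7.5 = 304.5. IC holds (484 ≥ 304.5).
2 of 2 constraints hold, so this is a separating equilibrium.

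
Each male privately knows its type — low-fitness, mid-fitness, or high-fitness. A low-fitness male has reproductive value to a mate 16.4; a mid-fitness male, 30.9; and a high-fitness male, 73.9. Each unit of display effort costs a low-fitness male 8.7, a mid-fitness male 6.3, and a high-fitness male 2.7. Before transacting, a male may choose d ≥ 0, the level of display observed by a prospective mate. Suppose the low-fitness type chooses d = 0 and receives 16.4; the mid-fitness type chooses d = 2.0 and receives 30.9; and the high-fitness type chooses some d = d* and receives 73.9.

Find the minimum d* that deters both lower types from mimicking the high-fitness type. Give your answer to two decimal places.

8.83

Low-fitness type (on-path payoff 16.4) won't mimic when 16.4 ≥ 73.9 − 8.7·d*, i.e. d* ≥ 6.61.
Mid-fitness type (on-path payoff 30.9 − 6.3×2.0 = 18.3) won't mimic when 18.3 ≥ 73.9 − 6.3·d*, i.e. d* ≥ 8.83.
Both must hold, so d* = max(6.61, 8.83) = 8.83. The mid-fitness type's constraint binds.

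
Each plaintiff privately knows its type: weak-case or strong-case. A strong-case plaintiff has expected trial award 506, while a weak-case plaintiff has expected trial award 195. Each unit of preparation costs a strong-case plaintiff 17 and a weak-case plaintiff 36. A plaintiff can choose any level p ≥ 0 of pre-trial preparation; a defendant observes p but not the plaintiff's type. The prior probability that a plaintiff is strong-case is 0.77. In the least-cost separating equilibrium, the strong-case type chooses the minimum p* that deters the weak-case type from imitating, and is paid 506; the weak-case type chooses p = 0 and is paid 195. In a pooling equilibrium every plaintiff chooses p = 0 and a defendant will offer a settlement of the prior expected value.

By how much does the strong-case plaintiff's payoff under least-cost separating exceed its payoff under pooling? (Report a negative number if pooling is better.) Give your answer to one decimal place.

-75.3

Least-cost separating signal: p* solves 195 = 506 − 36·p*, so p* = (506 − 195)/36 ≈ 8.6389.
Strong-case type's separating payoff: 506 − 17 × p* = 506 − 17 × (506 − 195)/36 = 506 − 5287/36 ≈ 359.139.
Pooling payoff: 0.77 × 506 + 0.23 × 195 = 434.47.
Difference: 359.139 − 434.47 = -75.331, i.e. -75.3 to one decimal place.
The strong-case type would prefer the pooling outcome.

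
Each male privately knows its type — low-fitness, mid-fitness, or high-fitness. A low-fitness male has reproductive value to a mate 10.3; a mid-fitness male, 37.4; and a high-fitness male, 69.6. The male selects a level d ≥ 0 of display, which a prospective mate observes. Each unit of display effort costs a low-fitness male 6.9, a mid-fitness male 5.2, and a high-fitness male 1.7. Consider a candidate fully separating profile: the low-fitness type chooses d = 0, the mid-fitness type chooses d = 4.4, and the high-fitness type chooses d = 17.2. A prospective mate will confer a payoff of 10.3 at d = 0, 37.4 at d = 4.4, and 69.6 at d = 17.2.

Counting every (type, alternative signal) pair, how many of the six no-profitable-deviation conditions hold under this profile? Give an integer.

6

Mid-fitness (own payoff 37.4 − 5.2×4.4 = 14.52): to d=0 gives 10.3 → no gain ✓; to d=17.2 gives 69.6 − 5.2×17.2 = -19.84 → no gain ✓.
Low-fitness (own payoff 10.3): to d=4.4 gives 37.4 − 6.9×4.4 = 7.04 → no gain ✓; to d=17.2 gives 69.6 − 6.9×17.2 = -49.08 → no gain ✓.
High-fitness (own payoff 69.6 − 1.7×17.2 = 40.36): to d=0 gives 10.3 → no gain ✓; to d=4.4 gives 37.4 − 1.7×4.4 = 29.92 → no gain ✓.
6 of the 6 constraints hold; this profile is a separating equilibrium.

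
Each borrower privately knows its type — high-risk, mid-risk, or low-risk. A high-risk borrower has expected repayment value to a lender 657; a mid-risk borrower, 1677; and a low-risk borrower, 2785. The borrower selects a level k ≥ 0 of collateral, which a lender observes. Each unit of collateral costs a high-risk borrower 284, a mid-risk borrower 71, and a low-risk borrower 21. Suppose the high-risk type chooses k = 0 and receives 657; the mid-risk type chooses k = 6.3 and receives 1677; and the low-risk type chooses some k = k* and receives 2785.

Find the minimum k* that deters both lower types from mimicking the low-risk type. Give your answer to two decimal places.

21.91

High-risk type (on-path payoff 657) won't mimic when 657 ≥ 2785 − 284·k*, i.e. k* ≥ 7.49.
Mid-risk type (on-path payoff 1677 − 71×6.3 = 1229.7) won't mimic when 1229.7 ≥ 2785 − 71·k*, i.e. k* ≥ 21.91.
Both must hold, so k* = max(7.49, 21.91) = 21.91. The mid-risk type's constraint binds.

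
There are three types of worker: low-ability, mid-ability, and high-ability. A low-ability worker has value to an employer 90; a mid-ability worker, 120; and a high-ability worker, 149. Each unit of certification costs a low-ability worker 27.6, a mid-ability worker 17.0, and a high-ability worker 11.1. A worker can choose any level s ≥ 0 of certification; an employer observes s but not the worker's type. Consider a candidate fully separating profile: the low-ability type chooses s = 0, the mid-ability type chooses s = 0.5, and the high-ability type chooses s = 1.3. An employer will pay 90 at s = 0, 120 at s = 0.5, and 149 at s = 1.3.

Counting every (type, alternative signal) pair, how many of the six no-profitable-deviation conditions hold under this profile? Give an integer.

3

High-ability (own payoff 149 − 11.1×1.3 = 134.57): to s=0 gives 90 → no gain ✓; to s=0.5 gives 120 − 11.1×0.5 = 114.45 → no gain ✓.
Mid-ability (own payoff 120 − 17.0×0.5 = 111.5): to s=0 gives 90 → no gain ✓; to s=1.3 gives 149 − 17.0×1.3 = 126.9 → profitable ✗.
Low-ability (own payoff 90): to s=0.5 gives 120 − 27.6×0.5 = 106.2 → profitable ✗; to s=1.3 gives 149 − 27.6×1.3 = 113.12 → profitable ✗.
3 of the 6 constraints hold; not an equilibrium.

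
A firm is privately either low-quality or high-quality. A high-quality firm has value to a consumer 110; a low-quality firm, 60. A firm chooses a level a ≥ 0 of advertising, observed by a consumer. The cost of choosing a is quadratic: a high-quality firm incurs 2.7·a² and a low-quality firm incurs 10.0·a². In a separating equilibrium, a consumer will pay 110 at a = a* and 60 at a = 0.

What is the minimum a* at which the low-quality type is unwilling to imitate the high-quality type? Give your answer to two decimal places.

The low-quality type at a = 0 receives 60; imitating at a* yields 110 − 10.0·a*².
Indifference: 60 = 110 − 10.0·a*², so a*² = (110 − 60) / 10.0 = 5.
a* = √5 ≈ 2.24.

2.24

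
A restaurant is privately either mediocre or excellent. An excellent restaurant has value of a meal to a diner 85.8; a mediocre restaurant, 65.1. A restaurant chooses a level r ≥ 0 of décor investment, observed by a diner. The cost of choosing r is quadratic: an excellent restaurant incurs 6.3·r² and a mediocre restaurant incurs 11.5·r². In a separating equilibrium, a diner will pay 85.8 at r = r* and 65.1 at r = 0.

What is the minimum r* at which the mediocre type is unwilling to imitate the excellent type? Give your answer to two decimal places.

The mediocre type at r = 0 receives 65.1; imitating at r* yields 85.8 − 11.5·r*².
Indifference: 65.1 = 85.8 − 11.5·r*², so r*² = (85.8 − 65.1) / 11.5 = 1.8.
r* = √1.8 ≈ 1.34.

1.34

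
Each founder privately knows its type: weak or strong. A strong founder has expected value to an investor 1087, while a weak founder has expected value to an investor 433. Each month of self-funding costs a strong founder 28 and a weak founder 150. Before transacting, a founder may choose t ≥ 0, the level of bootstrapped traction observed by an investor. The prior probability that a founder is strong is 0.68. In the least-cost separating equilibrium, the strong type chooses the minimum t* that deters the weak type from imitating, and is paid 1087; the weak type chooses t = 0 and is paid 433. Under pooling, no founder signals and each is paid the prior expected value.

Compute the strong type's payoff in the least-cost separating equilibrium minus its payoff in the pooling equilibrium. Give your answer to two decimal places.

87.20

Least-cost separating signal: t* solves 433 = 1087 − 150·t*, so t* = (1087 − 433)/150 = 4.36.
Strong type's separating payoff: 1087 − 28 × t* = 1087 − 28 × (1087 − 433)/150 = 1087 − 18312/150 = 964.92.
Pooling payoff: 0.68 × 1087 + 0.32 × 433 = 877.72.
Difference: 964.92 − 877.72 = 87.20.
The strong type prefers to separate.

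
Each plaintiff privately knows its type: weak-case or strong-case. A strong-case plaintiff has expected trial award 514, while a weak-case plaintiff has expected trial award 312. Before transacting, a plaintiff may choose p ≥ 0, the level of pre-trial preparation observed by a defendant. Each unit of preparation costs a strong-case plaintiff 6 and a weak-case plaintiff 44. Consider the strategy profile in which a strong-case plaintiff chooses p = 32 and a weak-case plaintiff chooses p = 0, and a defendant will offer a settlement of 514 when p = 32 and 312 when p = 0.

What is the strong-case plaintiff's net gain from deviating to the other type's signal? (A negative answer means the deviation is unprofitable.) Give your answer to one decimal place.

-10.0

Playing p = 32 the strong-case plaintiff receives 514 − 6 × 32 = 322.
Deviating to p = 0 yields 312 instead.
Gain from deviating: 312 − 322 = -10.0.
The gain is negative, so the strong-case type's incentive-compatibility constraint is satisfied.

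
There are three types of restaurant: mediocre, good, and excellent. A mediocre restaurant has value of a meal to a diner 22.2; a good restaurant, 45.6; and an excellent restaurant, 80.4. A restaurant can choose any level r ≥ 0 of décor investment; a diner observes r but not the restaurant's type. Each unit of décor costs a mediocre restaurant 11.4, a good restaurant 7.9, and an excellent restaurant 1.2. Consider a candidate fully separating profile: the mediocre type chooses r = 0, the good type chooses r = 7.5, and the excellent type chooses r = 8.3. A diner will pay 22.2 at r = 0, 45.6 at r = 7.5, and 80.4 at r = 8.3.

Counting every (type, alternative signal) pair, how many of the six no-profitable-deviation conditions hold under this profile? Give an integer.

Excellent (own payoff 80.4 − 1.2×8.3 = 70.44): to r=0 gives 22.2 → no gain ✓; to r=7.5 gives 45.6 − 1.2×7.5 = 36.6 → no gain ✓.
Good (own payoff 45.6 − 7.9×7.5 = -13.65): to r=0 gives 22.2 → profitable ✗; to r=8.3 gives 80.4 − 7.9×8.3 = 14.83 → profitable ✗.
Mediocre (own payoff 22.2): to r=7.5 gives 45.6 − 11.4×7.5 = -39.9 → no gain ✓; to r=8.3 gives 80.4 − 11.4×8.3 = -14.22 → no gain ✓.
4 of the 6 constraints hold; not an equilibrium.

4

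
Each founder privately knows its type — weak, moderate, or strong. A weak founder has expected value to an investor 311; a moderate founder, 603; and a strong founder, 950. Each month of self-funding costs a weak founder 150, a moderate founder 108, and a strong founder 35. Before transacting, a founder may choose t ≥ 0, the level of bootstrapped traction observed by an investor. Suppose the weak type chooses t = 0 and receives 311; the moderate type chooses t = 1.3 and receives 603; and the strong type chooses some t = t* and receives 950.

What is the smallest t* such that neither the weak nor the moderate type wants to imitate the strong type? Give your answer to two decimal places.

4.51

Moderate type (on-path payoff 603 − 108×1.3 = 462.6) won't mimic when 462.6 ≥ 950 − 108·t*, i.e. t* ≥ 4.51.
Weak type (on-path payoff 311) won't mimic when 311 ≥ 950 − 150·t*, i.e. t* ≥ 4.26.
Both must hold, so t* = max(4.26, 4.51) = 4.51. The moderate type's constraint binds.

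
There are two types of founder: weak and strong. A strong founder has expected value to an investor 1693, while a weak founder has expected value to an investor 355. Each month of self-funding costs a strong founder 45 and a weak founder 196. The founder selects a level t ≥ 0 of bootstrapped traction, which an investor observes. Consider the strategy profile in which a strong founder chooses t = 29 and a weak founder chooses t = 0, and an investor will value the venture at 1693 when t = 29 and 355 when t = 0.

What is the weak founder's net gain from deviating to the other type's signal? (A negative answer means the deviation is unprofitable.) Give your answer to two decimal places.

-4346.00

Playing t = 0 the weak founder receives 355.
Deviating to t = 29 brings payment 1693 at cost 196 × 29 = 5684, netting -3991.
Gain from deviating: -3991 − 355 = -4346.00.
The gain is negative, so the weak type's incentive-compatibility constraint is satisfied.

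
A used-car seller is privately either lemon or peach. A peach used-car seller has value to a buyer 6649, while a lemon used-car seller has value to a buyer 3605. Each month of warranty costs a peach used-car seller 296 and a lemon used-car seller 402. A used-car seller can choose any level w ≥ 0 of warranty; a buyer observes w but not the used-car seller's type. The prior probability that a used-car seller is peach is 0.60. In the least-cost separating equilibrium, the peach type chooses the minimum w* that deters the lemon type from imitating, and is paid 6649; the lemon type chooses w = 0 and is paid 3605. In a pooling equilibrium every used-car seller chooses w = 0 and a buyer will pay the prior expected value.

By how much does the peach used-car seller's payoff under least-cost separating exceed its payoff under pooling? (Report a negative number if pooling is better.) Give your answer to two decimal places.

-1023.75

Least-cost separating signal: w* solves 3605 = 6649 − 402·w*, so w* = (6649 − 3605)/402 ≈ 7.5721.
Peach type's separating payoff: 6649 − 296 × w* = 6649 − 296 × (6649 − 3605)/402 = 6649 − 901024/402 ≈ 4407.6468.
Pooling payoff: 0.60 × 6649 + 0.40 × 3605 = 5431.4.
Difference: 4407.6468 − 5431.4 = -1023.7532, i.e. -1023.75 to two decimal places.
The peach type would prefer the pooling outcome.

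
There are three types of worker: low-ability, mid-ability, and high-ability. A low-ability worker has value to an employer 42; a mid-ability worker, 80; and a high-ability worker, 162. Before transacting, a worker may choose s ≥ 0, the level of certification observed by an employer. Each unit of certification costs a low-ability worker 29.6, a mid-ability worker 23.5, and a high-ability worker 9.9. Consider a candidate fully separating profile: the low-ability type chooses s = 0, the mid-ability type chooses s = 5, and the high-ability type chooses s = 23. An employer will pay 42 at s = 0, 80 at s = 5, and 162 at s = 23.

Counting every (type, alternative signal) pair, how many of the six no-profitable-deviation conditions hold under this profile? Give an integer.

3

High-ability (own payoff 162 − 9.9×23 = -65.7): to s=0 gives 42 → profitable ✗; to s=5 gives 80 − 9.9×5 = 30.5 → profitable ✗.
Low-ability (own payoff 42): to s=5 gives 80 − 29.6×5 = -68 → no gain ✓; to s=23 gives 162 − 29.6×23 = -518.8 → no gain ✓.
Mid-ability (own payoff 80 − 23.5×5 = -37.5): to s=0 gives 42 → profitable ✗; to s=23 gives 162 − 23.5×23 = -378.5 → no gain ✓.
3 of the 6 constraints hold; not an equilibrium.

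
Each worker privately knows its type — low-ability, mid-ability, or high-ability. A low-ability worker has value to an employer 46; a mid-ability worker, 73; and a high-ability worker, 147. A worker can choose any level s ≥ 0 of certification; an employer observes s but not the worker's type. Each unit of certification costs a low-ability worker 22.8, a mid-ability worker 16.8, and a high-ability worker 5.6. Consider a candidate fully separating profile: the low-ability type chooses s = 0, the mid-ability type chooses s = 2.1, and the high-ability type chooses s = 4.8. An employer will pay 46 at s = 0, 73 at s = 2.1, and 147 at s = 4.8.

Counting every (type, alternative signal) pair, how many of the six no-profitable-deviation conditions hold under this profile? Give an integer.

Mid-ability (own payoff 73 − 16.8×2.1 = 37.72): to s=0 gives 46 → profitable ✗; to s=4.8 gives 147 − 16.8×4.8 = 66.36 → profitable ✗.
High-ability (own payoff 147 − 5.6×4.8 = 120.12): to s=0 gives 46 → no gain ✓; to s=2.1 gives 73 − 5.6×2.1 = 61.24 → no gain ✓.
Low-ability (own payoff 46): to s=2.1 gives 73 − 22.8×2.1 = 25.12 → no gain ✓; to s=4.8 gives 147 − 22.8×4.8 = 37.56 → no gain ✓.
4 of the 6 constraints hold; not an equilibrium.

4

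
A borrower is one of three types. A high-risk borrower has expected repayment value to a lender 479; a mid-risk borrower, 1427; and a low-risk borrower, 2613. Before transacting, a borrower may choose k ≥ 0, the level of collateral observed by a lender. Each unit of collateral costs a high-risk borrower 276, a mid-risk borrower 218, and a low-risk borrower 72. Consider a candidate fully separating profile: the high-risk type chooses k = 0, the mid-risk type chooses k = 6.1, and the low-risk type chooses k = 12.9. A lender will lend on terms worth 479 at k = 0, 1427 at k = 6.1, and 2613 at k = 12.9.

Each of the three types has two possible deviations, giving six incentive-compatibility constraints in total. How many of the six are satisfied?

5

High-risk (own payoff 479): to k=6.1 gives 1427 − 276×6.1 = -256.6 → no gain ✓; to k=12.9 gives 2613 − 276×12.9 = -947.4 → no gain ✓.
Mid-risk (own payoff 1427 − 218×6.1 = 97.2): to k=0 gives 479 → profitable ✗; to k=12.9 gives 2613 − 218×12.9 = -199.2 → no gain ✓.
Low-risk (own payoff 2613 − 72×12.9 = 1684.2): to k=0 gives 479 → no gain ✓; to k=6.1 gives 1427 − 72×6.1 = 987.8 → no gain ✓.
5 of the 6 constraints hold; not an equilibrium.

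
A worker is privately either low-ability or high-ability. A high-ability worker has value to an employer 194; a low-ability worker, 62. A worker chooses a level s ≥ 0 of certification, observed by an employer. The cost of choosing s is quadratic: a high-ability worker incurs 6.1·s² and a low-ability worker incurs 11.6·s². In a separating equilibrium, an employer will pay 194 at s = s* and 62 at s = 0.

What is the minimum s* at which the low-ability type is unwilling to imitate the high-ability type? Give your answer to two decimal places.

The low-ability type at s = 0 receives 62; imitating at s* yields 194 − 11.6·s*².
Indifference: 62 = 194 − 11.6·s*², so s*² = (194 − 62) / 11.6 ≈ 11.3793.
s* = √11.3793 ≈ 3.37.

3.37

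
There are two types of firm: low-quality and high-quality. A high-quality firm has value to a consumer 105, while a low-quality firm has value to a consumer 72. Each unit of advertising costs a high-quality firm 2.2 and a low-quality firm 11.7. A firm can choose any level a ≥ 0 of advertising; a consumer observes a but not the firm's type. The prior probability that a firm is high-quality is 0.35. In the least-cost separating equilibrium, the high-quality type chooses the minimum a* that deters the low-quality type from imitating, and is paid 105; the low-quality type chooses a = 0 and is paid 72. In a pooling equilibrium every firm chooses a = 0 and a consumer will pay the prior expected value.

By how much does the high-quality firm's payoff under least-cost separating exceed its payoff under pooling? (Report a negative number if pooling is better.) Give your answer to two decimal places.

Least-cost separating signal: a* solves 72 = 105 − 11.7·a*, so a* = (105 − 72)/11.7 ≈ 2.8205.
High-quality type's separating payoff: 105 − 2.2 × a* = 105 − 2.2 × (105 − 72)/11.7 = 105 − 72.6/11.7 ≈ 98.7949.
Pooling payoff: 0.35 × 105 + 0.65 × 72 = 83.55.
Difference: 98.7949 − 83.55 = 15.2449, i.e. 15.24 to two decimal places.
The high-quality type prefers to separate.

15.24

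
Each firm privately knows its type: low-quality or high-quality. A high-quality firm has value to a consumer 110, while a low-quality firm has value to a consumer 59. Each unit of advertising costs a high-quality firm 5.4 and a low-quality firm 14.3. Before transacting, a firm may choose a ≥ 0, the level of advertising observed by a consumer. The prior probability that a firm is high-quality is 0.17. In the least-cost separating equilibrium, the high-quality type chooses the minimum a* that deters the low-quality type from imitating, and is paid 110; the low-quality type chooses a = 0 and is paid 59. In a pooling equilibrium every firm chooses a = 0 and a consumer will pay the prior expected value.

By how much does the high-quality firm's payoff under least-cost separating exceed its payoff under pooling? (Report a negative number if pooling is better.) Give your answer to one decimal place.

Least-cost separating signal: a* solves 59 = 110 − 14.3·a*, so a* = (110 − 59)/14.3 ≈ 3.5664.
High-quality type's separating payoff: 110 − 5.4 × a* = 110 − 5.4 × (110 − 59)/14.3 = 110 − 275.4/14.3 ≈ 90.741.
Pooling payoff: 0.17 × 110 + 0.83 × 59 = 67.67.
Difference: 90.741 − 67.67 = 23.071, i.e. 23.1 to one decimal place.
The high-quality type prefers to separate.

23.1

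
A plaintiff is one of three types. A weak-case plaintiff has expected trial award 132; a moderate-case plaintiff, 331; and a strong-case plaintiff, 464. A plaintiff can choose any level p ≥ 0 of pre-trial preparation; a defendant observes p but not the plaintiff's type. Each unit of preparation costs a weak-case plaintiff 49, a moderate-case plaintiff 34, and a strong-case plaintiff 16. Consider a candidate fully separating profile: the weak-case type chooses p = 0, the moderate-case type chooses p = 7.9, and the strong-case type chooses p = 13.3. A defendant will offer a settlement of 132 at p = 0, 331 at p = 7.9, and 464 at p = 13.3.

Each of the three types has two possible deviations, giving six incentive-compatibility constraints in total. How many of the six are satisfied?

Moderate-case (own payoff 331 − 34×7.9 = 62.4): to p=0 gives 132 → profitable ✗; to p=13.3 gives 464 − 34×13.3 = 11.8 → no gain ✓.
Weak-case (own payoff 132): to p=7.9 gives 331 − 49×7.9 = -56.1 → no gain ✓; to p=13.3 gives 464 − 49×13.3 = -187.7 → no gain ✓.
Strong-case (own payoff 464 − 16×13.3 = 251.2): to p=0 gives 132 → no gain ✓; to p=7.9 gives 331 − 16×7.9 = 204.6 → no gain ✓.
5 of the 6 constraints hold; not an equilibrium.

5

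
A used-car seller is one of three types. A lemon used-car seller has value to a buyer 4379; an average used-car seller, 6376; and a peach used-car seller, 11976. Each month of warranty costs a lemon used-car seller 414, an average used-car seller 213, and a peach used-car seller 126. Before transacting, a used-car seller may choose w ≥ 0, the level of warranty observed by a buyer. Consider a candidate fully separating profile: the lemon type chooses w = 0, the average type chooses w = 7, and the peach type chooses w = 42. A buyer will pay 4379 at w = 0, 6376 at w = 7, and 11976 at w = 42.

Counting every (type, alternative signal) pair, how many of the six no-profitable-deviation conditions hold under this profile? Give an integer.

6

Peach (own payoff 11976 − 126×42 = 6684): to w=0 gives 4379 → no gain ✓; to w=7 gives 6376 − 126×7 = 5494 → no gain ✓.
Lemon (own payoff 4379): to w=7 gives 6376 − 414×7 = 3478 → no gain ✓; to w=42 gives 11976 − 414×42 = -5412 → no gain ✓.
Average (own payoff 6376 − 213×7 = 4885): to w=0 gives 4379 → no gain ✓; to w=42 gives 11976 − 213×42 = 3030 → no gain ✓.
6 of the 6 constraints hold; this profile is a separating equilibrium.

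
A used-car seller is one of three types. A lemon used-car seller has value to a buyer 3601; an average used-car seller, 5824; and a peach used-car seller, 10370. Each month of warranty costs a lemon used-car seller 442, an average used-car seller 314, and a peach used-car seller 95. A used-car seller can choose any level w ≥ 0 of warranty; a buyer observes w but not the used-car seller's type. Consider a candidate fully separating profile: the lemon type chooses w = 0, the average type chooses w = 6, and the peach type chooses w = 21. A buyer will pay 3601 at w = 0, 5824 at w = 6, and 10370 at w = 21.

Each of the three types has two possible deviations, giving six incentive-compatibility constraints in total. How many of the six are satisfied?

6

Lemon (own payoff 3601): to w=6 gives 5824 − 442×6 = 3172 → no gain ✓; to w=21 gives 10370 − 442×21 = 1088 → no gain ✓.
Average (own payoff 5824 − 314×6 = 3940): to w=0 gives 3601 → no gain ✓; to w=21 gives 10370 − 314×21 = 3776 → no gain ✓.
Peach (own payoff 10370 − 95×21 = 8375): to w=0 gives 3601 → no gain ✓; to w=6 gives 5824 − 95×6 = 5254 → no gain ✓.
6 of the 6 constraints hold; this profile is a separating equilibrium.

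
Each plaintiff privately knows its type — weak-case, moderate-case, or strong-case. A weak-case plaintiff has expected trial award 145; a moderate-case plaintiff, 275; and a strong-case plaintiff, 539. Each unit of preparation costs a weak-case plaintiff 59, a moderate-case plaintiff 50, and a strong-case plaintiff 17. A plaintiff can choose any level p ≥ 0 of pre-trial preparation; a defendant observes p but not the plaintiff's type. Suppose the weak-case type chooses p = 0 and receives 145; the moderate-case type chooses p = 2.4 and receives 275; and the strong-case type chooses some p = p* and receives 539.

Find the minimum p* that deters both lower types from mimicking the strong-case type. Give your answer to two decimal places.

7.68

Weak-case type (on-path payoff 145) won't mimic when 145 ≥ 539 − 59·p*, i.e. p* ≥ 6.68.
Moderate-case type (on-path payoff 275 − 50×2.4 = 155) won't mimic when 155 ≥ 539 − 50·p*, i.e. p* ≥ 7.68.
Both must hold, so p* = max(6.68, 7.68) = 7.68. The moderate-case type's constraint binds.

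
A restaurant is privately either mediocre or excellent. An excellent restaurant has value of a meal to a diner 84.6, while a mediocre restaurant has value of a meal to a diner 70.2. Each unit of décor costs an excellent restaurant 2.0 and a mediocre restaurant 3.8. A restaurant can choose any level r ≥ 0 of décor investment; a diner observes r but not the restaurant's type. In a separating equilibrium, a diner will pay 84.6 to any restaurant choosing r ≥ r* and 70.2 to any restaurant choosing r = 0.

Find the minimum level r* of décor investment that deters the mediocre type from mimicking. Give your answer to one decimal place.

3.8

A mediocre restaurant choosing r = 0 receives 70.2.
Imitating at r* instead would pay 84.6 at cost 3.8·r*, netting 84.6 − 3.8·r*.
Indifference: 70.2 = 84.6 − 3.8·r*, so r* = (84.6 − 70.2) / 3.8 ≈ 3.8.
This is the mediocre type's binding incentive-compatibility constraint; any r ≥ 3.8 sustains separation on that side.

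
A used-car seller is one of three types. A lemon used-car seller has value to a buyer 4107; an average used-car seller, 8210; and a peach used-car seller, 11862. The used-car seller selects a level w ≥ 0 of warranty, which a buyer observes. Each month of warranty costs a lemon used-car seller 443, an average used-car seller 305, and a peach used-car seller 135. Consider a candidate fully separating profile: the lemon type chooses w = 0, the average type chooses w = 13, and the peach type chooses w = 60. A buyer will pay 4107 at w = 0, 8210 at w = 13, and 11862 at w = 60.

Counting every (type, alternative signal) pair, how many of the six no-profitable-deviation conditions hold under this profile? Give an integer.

Peach (own payoff 11862 − 135×60 = 3762): to w=0 gives 4107 → profitable ✗; to w=13 gives 8210 − 135×13 = 6455 → profitable ✗.
Lemon (own payoff 4107): to w=13 gives 8210 − 443×13 = 2451 → no gain ✓; to w=60 gives 11862 − 443×60 = -14718 → no gain ✓.
Average (own payoff 8210 − 305×13 = 4245): to w=0 gives 4107 → no gain ✓; to w=60 gives 11862 − 305×60 = -6438 → no gain ✓.
4 of the 6 constraints hold; not an equilibrium.

4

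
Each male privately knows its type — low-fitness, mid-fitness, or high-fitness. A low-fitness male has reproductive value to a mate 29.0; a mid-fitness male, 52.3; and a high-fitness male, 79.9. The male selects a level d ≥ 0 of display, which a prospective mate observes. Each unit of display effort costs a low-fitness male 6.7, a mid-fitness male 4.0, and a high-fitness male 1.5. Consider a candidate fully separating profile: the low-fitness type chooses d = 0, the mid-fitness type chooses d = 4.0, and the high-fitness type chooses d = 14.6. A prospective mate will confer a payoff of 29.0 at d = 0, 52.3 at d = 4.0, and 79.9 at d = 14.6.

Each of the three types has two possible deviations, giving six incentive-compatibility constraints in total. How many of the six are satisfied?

6

High-fitness (own payoff 79.9 − 1.5×14.6 = 58): to d=0 gives 29.0 → no gain ✓; to d=4.0 gives 52.3 − 1.5×4.0 = 46.3 → no gain ✓.
Mid-fitness (own payoff 52.3 − 4.0×4.0 = 36.3): to d=0 gives 29.0 → no gain ✓; to d=14.6 gives 79.9 − 4.0×14.6 = 21.5 → no gain ✓.
Low-fitness (own payoff 29.0): to d=4.0 gives 52.3 − 6.7×4.0 = 25.5 → no gain ✓; to d=14.6 gives 79.9 − 6.7×14.6 = -17.92 → no gain ✓.
6 of the 6 constraints hold; this profile is a separating equilibrium.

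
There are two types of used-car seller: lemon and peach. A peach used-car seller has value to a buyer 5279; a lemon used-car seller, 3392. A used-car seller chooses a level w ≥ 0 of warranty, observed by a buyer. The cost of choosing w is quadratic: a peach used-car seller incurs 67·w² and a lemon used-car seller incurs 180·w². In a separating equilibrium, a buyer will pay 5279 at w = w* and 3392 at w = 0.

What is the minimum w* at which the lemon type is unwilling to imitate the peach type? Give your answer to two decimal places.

The lemon type at w = 0 receives 3392; imitating at w* yields 5279 − 180·w*².
Indifference: 3392 = 5279 − 180·w*², so w*² = (5279 − 3392) / 180 ≈ 10.4833.
w* = √10.4833 ≈ 3.24.

3.24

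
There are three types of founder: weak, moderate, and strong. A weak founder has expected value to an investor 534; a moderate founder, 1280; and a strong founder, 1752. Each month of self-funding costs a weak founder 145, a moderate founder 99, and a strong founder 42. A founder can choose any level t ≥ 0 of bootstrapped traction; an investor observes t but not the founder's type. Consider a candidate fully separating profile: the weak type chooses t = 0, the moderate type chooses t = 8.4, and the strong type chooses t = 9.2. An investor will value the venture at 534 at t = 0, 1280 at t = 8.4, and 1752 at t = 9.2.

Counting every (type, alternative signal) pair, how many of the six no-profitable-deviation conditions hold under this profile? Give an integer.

4

Moderate (own payoff 1280 − 99×8.4 = 448.4): to t=0 gives 534 → profitable ✗; to t=9.2 gives 1752 − 99×9.2 = 841.2 → profitable ✗.
Weak (own payoff 534): to t=8.4 gives 1280 − 145×8.4 = 62 → no gain ✓; to t=9.2 gives 1752 − 145×9.2 = 418 → no gain ✓.
Strong (own payoff 1752 − 42×9.2 = 1365.6): to t=0 gives 534 → no gain ✓; to t=8.4 gives 1280 − 42×8.4 = 927.2 → no gain ✓.
4 of the 6 constraints hold; not an equilibrium.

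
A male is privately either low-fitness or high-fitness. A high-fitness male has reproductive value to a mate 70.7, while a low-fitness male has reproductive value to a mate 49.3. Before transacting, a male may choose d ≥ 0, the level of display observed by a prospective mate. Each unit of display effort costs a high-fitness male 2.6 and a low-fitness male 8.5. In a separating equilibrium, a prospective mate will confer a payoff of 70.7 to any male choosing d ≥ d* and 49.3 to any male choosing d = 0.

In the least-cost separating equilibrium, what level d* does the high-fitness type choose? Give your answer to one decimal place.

A low-fitness male choosing d = 0 receives 49.3.
Imitating at d* instead would pay 70.7 at cost 8.5·d*, netting 70.7 − 8.5·d*.
Indifference: 49.3 = 70.7 − 8.5·d*, so d* = (70.7 − 49.3) / 8.5 ≈ 2.5.
This is the low-fitness type's binding incentive-compatibility constraint; any d ≥ 2.5 sustains separation on that side.

2.5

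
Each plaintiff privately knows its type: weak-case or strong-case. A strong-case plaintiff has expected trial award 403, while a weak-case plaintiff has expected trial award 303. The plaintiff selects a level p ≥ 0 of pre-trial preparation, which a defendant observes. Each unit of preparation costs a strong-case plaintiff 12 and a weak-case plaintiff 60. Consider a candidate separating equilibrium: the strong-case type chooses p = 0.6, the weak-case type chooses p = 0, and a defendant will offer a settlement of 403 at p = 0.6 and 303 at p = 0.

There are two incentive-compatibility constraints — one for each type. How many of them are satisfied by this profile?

Strong-case type: signal → 403 − 12 × 0.6 = 395.8; deviate to 0 → 303. IC holds (395.8 ≥ 303).
Weak-case type: stay at 0 → 303; mimic → 403 − 60 × 0.6 = 367. IC fails (303 < 367).
1 of 2 constraints hold, so this profile is not an equilibrium.

1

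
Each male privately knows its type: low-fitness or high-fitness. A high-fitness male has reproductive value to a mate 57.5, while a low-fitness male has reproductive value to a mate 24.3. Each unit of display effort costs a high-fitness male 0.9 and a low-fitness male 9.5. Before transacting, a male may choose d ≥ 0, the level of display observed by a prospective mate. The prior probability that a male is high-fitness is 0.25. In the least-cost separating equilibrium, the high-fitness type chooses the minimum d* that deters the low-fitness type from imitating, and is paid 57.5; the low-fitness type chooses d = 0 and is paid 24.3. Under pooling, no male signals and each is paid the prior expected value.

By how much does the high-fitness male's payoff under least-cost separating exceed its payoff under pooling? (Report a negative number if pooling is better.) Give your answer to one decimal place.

21.8

Least-cost separating signal: d* solves 24.3 = 57.5 − 9.5·d*, so d* = (57.5 − 24.3)/9.5 ≈ 3.4947.
High-fitness type's separating payoff: 57.5 − 0.9 × d* = 57.5 − 0.9 × (57.5 − 24.3)/9.5 = 57.5 − 29.88/9.5 ≈ 54.355.
Pooling payoff: 0.25 × 57.5 + 0.75 × 24.3 = 32.6.
Difference: 54.355 − 32.6 = 21.755, i.e. 21.8 to one decimal place.
The high-fitness type prefers to separate.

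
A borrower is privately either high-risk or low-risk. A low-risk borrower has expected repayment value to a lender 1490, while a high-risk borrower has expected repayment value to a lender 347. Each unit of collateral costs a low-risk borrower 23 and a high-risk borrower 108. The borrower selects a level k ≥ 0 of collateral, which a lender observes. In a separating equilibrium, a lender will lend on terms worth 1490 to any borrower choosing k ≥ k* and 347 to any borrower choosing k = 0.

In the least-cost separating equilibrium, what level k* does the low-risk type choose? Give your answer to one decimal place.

A high-risk borrower choosing k = 0 receives 347.
Imitating at k* instead would pay 1490 at cost 108·k*, netting 1490 − 108·k*.
Indifference: 347 = 1490 − 108·k*, so k* = (1490 − 347) / 108 ≈ 10.6.
This is the high-risk type's binding incentive-compatibility constraint; any k ≥ 10.6 sustains separation on that side.

10.6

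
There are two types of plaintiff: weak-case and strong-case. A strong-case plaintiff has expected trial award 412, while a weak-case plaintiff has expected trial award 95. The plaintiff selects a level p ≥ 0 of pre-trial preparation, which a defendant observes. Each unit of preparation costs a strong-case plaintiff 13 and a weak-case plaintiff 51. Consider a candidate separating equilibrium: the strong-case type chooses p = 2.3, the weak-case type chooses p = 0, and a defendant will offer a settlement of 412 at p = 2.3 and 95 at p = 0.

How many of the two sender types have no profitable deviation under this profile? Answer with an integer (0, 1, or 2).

1

Weak-case type: stay at 0 → 95; mimic → 412 − 51 × 2.3 = 294.7. IC fails (95 < 294.7).
Strong-case type: signal → 412 − 13 × 2.3 = 382.1; deviate to 0 → 95. IC holds (382.1 ≥ 95).
1 of 2 constraints hold, so this profile is not an equilibrium.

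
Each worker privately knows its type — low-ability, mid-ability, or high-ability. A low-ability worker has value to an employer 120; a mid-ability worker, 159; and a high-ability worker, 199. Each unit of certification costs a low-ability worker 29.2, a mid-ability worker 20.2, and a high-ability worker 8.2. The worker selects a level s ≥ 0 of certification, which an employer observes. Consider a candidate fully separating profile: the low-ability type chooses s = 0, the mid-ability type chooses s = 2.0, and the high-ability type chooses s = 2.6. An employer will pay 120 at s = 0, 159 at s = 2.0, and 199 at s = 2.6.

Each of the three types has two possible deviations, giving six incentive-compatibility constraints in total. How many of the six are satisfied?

3

High-ability (own payoff 199 − 8.2×2.6 = 177.68): to s=0 gives 120 → no gain ✓; to s=2.0 gives 159 − 8.2×2.0 = 142.6 → no gain ✓.
Mid-ability (own payoff 159 − 20.2×2.0 = 118.6): to s=0 gives 120 → profitable ✗; to s=2.6 gives 199 − 20.2×2.6 = 146.48 → profitable ✗.
Low-ability (own payoff 120): to s=2.0 gives 159 − 29.2×2.0 = 100.6 → no gain ✓; to s=2.6 gives 199 − 29.2×2.6 = 123.08 → profitable ✗.
3 of the 6 constraints hold; not an equilibrium.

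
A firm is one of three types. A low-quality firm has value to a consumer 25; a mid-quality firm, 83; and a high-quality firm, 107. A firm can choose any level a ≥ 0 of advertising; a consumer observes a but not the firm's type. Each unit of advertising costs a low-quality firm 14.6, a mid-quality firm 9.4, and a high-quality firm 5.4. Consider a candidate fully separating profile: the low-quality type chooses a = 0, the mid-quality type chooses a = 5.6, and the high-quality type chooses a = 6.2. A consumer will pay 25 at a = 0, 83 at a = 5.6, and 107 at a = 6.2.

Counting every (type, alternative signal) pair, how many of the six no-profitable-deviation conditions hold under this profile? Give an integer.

5

High-quality (own payoff 107 − 5.4×6.2 = 73.52): to a=0 gives 25 → no gain ✓; to a=5.6 gives 83 − 5.4×5.6 = 52.76 → no gain ✓.
Low-quality (own payoff 25): to a=5.6 gives 83 − 14.6×5.6 = 1.24 → no gain ✓; to a=6.2 gives 107 − 14.6×6.2 = 16.48 → no gain ✓.
Mid-quality (own payoff 83 − 9.4×5.6 = 30.36): to a=0 gives 25 → no gain ✓; to a=6.2 gives 107 − 9.4×6.2 = 48.72 → profitable ✗.
5 of the 6 constraints hold; not an equilibrium.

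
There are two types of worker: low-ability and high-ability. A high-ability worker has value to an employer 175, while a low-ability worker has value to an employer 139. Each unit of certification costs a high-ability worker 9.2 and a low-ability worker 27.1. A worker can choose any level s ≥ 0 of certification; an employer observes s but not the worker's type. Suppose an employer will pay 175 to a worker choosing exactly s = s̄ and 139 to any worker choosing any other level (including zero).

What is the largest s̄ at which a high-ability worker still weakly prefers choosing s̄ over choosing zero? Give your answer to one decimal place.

Choosing s̄ yields the high-ability type 175 − 9.2·s̄; choosing zero yields 139.
The high-ability type is indifferent at 175 − 9.2·s̄ = 139, i.e. s̄ = (175 − 139) / 9.2 ≈ 3.9.
For any s̄ above 3.9 the high-ability type would rather pool at zero, so separation collapses.

3.9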